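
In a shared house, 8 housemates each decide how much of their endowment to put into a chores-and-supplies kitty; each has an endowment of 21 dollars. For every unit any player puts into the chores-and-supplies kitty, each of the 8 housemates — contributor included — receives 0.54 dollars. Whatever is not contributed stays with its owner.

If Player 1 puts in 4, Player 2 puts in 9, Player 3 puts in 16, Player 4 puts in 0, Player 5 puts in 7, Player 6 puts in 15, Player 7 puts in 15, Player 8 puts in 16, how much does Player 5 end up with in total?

Total contributed: 4 + 9 + 16 + 0 + 7 + 15 + 15 + 16 = 82.
Each receives 0.54 × 82 = 44.28 from the chores-and-supplies kitty.
Player 5 keeps 21 − 7 = 14, so Player 5's payoff is 14 + 44.28 = 58.28.

58.28 dollars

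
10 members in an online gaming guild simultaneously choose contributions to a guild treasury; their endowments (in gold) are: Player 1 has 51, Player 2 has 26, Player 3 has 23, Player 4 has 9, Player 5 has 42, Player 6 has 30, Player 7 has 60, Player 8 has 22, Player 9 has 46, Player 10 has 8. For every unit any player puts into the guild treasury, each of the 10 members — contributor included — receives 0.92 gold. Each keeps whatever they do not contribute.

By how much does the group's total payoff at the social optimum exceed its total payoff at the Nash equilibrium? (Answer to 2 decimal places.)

2599.40 gold

The private return per contributed unit is 0.92 < 1 for everyone, so the Nash equilibrium is zero contribution and the group total is Σ E_j = 51 + 26 + 23 + 9 + 42 + 30 + 60 + 22 + 46 + 8 = 317.
Each contributed unit returns 9.200 to the group, so the social optimum is full contribution by everyone: group total = 9.200 × 317 = 2916.40.
Efficiency loss = (9.200 − 1) × 317 = 2599.40.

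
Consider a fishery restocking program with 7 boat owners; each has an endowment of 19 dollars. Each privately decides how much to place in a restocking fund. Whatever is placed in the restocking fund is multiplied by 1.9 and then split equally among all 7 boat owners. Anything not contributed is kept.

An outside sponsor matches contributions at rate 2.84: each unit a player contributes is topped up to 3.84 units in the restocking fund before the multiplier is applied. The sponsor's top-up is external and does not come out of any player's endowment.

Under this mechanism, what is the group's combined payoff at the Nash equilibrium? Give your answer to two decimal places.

Under the mechanism each unit contributed yields 1.9 × 3.84 / 7 = 1.0423 back to its contributor per unit of net cost, which exceeds 1, making full contribution the dominant choice for everyone.
So the Nash equilibrium is full contribution by all 7; the group earns 1.9 × 3.84 × 133 = 970.37.

970.37 dollars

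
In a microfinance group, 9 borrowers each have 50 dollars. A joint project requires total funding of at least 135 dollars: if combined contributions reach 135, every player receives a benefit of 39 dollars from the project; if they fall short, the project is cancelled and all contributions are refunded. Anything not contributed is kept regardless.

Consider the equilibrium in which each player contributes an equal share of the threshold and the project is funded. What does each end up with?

Equal share of the threshold: 135/9 = 15.
At this profile no one gains by cutting their contribution: any cut drops the total below 135, the project is cancelled, contributions are refunded, and the deviator ends with 50, which is less than 50 − 15 + 39 = 74. Contributing more than 15 just wastes the excess. So contributing exactly 15 is a best response.
Each player's payoff: 50 − 15 + 39 = 74.

74 dollars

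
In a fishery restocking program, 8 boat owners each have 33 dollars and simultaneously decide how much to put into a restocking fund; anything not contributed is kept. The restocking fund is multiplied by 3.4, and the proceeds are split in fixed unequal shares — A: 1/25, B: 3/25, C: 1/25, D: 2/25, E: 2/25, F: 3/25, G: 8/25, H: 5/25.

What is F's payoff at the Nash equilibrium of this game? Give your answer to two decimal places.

46.46 dollars

Each unit j contributes comes back to j as 3.4 × (j's share), so j prefers to contribute only if that share exceeds 1/3.4 = 0.2941; otherwise keeping the unit dominates.
Only G (8/25) clears that bar, contributing 33; the remaining 7 contribute 0. Total contributed: 33.
F keeps 33 and receives 3.4 × 33 × 3/25 = 13.46 from the restocking fund, for a payoff of 46.46.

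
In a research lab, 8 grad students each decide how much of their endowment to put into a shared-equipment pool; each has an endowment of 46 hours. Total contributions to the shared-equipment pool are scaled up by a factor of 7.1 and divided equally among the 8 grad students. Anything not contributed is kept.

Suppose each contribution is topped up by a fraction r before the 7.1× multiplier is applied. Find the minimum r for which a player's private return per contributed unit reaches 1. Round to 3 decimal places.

With matching at rate r, one contributed unit becomes (1 + r) in the shared-equipment pool and returns 7.1 × (1 + r) / 8 to the contributor.
Setting this equal to 1: 1 + r = 8/7.1 = 1.1268.
So the minimum matching rate is r = 1.1268 − 1 = 0.127.

0.127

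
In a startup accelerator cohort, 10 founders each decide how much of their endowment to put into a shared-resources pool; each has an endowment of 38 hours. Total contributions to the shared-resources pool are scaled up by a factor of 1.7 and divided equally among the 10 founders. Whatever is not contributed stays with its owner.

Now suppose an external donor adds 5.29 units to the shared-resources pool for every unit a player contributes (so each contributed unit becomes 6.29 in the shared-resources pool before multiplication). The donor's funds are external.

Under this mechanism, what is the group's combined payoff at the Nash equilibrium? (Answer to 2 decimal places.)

4063.34 hours

With the mechanism, a contributed unit returns 1.7 × 6.29 / 10 = 1.0693 per unit of net cost to the contributor — now above 1 — so contributing fully is weakly dominant for every player.
So the Nash equilibrium is full contribution by all 10; the group earns 1.7 × 6.29 × 380 = 4063.34.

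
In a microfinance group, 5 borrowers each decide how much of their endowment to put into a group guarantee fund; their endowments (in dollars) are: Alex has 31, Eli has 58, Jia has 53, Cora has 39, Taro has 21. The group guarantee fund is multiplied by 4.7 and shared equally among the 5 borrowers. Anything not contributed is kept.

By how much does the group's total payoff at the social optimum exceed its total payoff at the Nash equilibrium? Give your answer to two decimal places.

747.40 dollars

The private return per contributed unit is 4.7/5 = 0.9400 < 1 for every player regardless of endowment, so the Nash equilibrium is zero contribution and the group total is Σ E_j = 31 + 58 + 53 + 39 + 21 = 202.
Each contributed unit returns 4.700 to the group, so the social optimum is full contribution by everyone: group total = 4.700 × 202 = 949.40.
Efficiency loss = (4.700 − 1) × 202 = 747.40.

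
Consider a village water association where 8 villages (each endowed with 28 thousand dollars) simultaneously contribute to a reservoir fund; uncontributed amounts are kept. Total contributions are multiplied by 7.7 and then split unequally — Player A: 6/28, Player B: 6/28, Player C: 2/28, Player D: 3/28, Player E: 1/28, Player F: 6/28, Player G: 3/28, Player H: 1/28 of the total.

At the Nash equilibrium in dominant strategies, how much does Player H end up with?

For player j, contributing a unit is worthwhile iff 7.7 × (j's share) ≥ 1, i.e. iff j's share is at least 0.1299.
Player A, Player B and Player F are above the threshold, contributing 28 each; the remaining 5 contribute 0. Total contributed: 84.
Player H keeps 28 and receives 7.7 × 84 × 1/28 = 23.10 from the reservoir fund, for a payoff of 51.10.

51.10 thousand dollars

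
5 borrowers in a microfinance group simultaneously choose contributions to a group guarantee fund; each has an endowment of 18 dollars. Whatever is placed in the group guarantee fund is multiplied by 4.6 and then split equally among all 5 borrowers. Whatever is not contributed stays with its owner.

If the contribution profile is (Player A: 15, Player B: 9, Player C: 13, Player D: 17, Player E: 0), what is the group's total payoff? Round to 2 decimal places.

284.40 dollars

Total contributed: 15 + 9 + 13 + 17 + 0 = 54; total kept: 5 × 18 − 54 = 36.
The group guarantee fund pays out 4.6 × 54 = 248.40 in aggregate.
Group total = 36 + 248.40 = 284.40.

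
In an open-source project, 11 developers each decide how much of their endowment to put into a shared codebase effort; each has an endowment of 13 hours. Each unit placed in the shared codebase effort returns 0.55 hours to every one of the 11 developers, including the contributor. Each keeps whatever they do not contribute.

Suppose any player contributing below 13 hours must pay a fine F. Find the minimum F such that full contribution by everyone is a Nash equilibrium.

5.85 hours

Given the others contribute fully, the best deviation is to contribute 0 (any partial contribution still incurs the fine and gives up units whose private return 0.55 is below 1).
Deviating from 13 to 0 saves 13 hours but forfeits the deviator's share of the drop in the shared codebase effort: 0.55 × 13 = 7.15.
So the deviation gain is 13 − 7.15 = 5.85, and the fine must be at least 5.85 hours to wipe it out.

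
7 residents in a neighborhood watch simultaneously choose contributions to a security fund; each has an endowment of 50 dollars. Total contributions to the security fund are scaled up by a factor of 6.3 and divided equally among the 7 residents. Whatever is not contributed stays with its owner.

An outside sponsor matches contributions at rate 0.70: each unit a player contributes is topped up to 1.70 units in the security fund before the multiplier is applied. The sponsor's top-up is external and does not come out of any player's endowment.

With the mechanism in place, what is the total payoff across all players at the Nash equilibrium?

Under the mechanism each unit contributed yields 6.3 × 1.70 / 7 = 1.5300 back to its contributor per unit of net cost, which exceeds 1, making full contribution the dominant choice for everyone.
At the Nash equilibrium everyone contributes 50. Group total payoff = 6.3 × 1.70 × 350 = 3748.50.

3748.50 dollars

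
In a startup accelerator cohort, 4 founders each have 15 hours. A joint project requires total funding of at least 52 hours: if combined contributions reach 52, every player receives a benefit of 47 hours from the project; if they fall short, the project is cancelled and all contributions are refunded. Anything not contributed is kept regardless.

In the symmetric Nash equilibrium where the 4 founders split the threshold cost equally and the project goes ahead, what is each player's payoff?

Equal share of the threshold: 52/4 = 13.
At this profile no one gains by cutting their contribution: any cut drops the total below 52, the project is cancelled, contributions are refunded, and the deviator ends with 15, which is less than 15 − 13 + 47 = 49. Contributing more than 13 just wastes the excess. So contributing exactly 13 is a best response.
Each player's payoff: 15 − 13 + 47 = 49.

49 hours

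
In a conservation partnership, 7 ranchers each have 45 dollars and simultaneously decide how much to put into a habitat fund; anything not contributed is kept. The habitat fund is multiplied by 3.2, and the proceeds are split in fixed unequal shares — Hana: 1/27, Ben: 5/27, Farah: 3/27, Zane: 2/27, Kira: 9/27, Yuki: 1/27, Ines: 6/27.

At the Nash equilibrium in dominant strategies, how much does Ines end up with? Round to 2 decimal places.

For player j, contributing a unit is worthwhile iff 3.2 × (j's share) ≥ 1, i.e. iff j's share is at least 0.3125.
Only Kira (9/27) clears that bar, contributing 45; the remaining 6 contribute 0. Total contributed: 45.
Ines keeps 45 and receives 3.2 × 45 × 6/27 = 32.00 from the habitat fund, for a payoff of 77.00.

77.00 dollars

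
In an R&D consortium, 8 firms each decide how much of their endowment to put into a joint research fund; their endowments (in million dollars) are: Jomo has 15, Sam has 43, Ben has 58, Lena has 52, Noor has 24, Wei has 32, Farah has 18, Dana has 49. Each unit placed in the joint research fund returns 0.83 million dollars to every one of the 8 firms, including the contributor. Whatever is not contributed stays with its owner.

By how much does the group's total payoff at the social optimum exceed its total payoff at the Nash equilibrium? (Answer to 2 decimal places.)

The private return per contributed unit is 0.83 < 1 for everyone, so the Nash equilibrium is zero contribution and the group total is Σ E_j = 15 + 43 + 58 + 52 + 24 + 32 + 18 + 49 = 291.
Each contributed unit returns 6.640 to the group, so the social optimum is full contribution by everyone: group total = 6.640 × 291 = 1932.24.
Efficiency loss = (6.640 − 1) × 291 = 1641.24.

1641.24 million dollars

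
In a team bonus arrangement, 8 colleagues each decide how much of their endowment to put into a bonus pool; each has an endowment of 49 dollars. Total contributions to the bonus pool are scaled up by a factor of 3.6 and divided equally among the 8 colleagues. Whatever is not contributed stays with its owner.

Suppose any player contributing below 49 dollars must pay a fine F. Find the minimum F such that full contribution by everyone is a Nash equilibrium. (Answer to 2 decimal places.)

26.95 dollars

Given the others contribute fully, the best deviation is to contribute 0 (any partial contribution still incurs the fine and gives up units whose private return 0.4500 is below 1).
Deviating from 49 to 0 saves 49 dollars but forfeits the deviator's share of the drop in the bonus pool: 3.6/8 × 49 = 22.05.
So the deviation gain is 49 − 22.05 = 26.95, and the fine must be at least 26.95 dollars to wipe it out.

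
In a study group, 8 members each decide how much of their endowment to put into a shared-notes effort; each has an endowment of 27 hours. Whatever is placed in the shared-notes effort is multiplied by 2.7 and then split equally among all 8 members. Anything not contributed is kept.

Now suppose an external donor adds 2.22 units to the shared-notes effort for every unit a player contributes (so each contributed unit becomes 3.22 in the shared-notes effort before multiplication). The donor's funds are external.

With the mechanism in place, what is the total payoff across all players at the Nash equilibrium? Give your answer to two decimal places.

With the mechanism, a contributed unit returns 2.7 × 3.22 / 8 = 1.0868 per unit of net cost to the contributor — now above 1 — so contributing fully is weakly dominant for every player.
So the Nash equilibrium is full contribution by all 8; the group earns 2.7 × 3.22 × 216 = 1877.90.

1877.90 hours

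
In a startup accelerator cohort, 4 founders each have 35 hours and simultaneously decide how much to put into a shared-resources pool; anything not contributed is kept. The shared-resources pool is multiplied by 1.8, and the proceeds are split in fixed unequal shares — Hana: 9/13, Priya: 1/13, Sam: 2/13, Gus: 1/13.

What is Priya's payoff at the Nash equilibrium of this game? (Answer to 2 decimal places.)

Player j's private return per contributed unit is 1.8 × (j's share). Contributing is weakly dominant for j when that share is at least 1/1.8 = 0.5556, and contributing 0 is dominant otherwise.
The only share above 0.5556 is Hana's 9/13, contributing 35; the remaining 3 contribute 0. Total contributed: 35.
Priya keeps 35 and receives 1.8 × 35 × 1/13 = 4.85 from the shared-resources pool, for a payoff of 39.85.

39.85 hours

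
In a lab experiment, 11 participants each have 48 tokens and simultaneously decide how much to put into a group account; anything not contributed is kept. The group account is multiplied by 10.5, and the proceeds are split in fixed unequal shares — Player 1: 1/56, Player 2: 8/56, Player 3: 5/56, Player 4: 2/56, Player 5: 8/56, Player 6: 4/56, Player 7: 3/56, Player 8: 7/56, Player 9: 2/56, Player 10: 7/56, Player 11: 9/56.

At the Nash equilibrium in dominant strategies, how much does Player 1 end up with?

For player j, contributing a unit is worthwhile iff 10.5 × (j's share) ≥ 1, i.e. iff j's share is at least 0.0952.
Player 2, Player 5, Player 8, Player 10 and Player 11 are above the threshold, contributing 48 each; the remaining 6 contribute 0. Total contributed: 240.
Player 1 keeps 48 and receives 10.5 × 240 × 1/56 = 45.00 from the group account, for a payoff of 93.00.

93.00 tokens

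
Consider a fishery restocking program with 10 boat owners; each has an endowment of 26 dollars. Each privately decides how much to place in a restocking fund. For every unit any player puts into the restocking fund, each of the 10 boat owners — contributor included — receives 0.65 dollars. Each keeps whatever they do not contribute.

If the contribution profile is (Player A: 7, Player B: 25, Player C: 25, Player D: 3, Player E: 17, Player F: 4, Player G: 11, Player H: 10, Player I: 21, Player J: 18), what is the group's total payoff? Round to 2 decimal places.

1035.50 dollars

Total contributed: 7 + 25 + 25 + 3 + 17 + 4 + 11 + 10 + 21 + 18 = 141; total kept: 10 × 26 − 141 = 119.
The restocking fund pays out 0.65 × 10 × 141 = 916.50 in aggregate.
Group total = 119 + 916.50 = 1035.50.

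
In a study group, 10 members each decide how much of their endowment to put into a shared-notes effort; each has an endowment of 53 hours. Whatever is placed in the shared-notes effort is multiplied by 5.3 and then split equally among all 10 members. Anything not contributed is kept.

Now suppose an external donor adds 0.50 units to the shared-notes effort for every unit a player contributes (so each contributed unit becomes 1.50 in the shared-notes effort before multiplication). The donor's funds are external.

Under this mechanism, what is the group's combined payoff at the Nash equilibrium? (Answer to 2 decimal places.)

With the mechanism, a contributed unit returns 5.3 × 1.50 / 10 = 0.7950 per unit of net cost — still below 1 — so contributing 0 remains dominant for every player.
At the Nash equilibrium no one contributes; group total payoff = 10 × 53 = 530.

530.00 hours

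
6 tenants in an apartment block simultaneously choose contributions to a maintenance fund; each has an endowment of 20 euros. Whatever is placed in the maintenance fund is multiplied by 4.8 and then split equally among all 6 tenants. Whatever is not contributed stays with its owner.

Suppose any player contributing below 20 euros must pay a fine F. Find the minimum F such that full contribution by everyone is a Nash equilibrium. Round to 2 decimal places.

4.00 euros

Given the others contribute fully, the best deviation is to contribute 0 (any partial contribution still incurs the fine and gives up units whose private return 0.8000 is below 1).
Deviating from 20 to 0 saves 20 euros but forfeits the deviator's share of the drop in the maintenance fund: 4.8/6 × 20 = 16.00.
So the deviation gain is 20 − 16.00 = 4.00, and the fine must be at least 4.00 euros to wipe it out.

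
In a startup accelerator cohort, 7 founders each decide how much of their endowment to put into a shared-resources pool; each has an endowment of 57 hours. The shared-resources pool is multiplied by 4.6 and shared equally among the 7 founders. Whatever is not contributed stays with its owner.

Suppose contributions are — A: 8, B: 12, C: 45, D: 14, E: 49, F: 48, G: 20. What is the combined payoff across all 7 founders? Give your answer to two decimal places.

1104.60 hours

Total contributed: 8 + 12 + 45 + 14 + 49 + 48 + 20 = 196; total kept: 7 × 57 − 196 = 203.
The shared-resources pool pays out 4.6 × 196 = 901.60 in aggregate.
Group total = 203 + 901.60 = 1104.60.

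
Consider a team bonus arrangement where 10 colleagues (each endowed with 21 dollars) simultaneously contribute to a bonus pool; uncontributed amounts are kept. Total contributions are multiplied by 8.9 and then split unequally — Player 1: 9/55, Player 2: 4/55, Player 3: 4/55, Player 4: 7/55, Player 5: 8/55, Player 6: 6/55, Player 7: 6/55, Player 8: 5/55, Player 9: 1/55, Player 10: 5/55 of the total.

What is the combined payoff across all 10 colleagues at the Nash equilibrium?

707.70 dollars

A player with share s gets back 8.9·s per unit contributed, so full contribution is dominant for anyone with s > 1/8.9 = 0.1124 and zero contribution is dominant for anyone below.
The shares above 0.1124 belong to Player 1, Player 4 and Player 5, contributing 21 each; the remaining 7 contribute 0. Total contributed: 63.
The bonus pool pays out 8.9 × 63 = 560.70 in total (split across the unequal shares, but the aggregate is all that matters for the group sum).
The 7 free-riders keep 21 each, adding 147. Group total = 147 + 560.70 = 707.70.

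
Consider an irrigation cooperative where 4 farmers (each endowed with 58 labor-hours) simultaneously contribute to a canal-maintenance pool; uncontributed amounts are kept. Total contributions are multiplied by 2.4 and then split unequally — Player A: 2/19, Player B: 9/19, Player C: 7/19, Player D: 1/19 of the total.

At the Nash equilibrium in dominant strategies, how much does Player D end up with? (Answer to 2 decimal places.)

For player j, contributing a unit is worthwhile iff 2.4 × (j's share) ≥ 1, i.e. iff j's share is at least 0.4167.
Player B alone (share 9/19) is above the threshold, contributing 58; the remaining 3 contribute 0. Total contributed: 58.
Player D keeps 58 and receives 2.4 × 58 × 1/19 = 7.33 from the canal-maintenance pool, for a payoff of 65.33.

65.33 labor-hours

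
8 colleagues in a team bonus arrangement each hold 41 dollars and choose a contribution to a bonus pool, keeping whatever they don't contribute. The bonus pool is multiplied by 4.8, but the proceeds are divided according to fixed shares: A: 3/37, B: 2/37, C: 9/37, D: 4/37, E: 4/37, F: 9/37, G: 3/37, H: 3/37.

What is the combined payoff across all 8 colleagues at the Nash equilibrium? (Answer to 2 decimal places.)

639.60 dollars

A player with share s gets back 4.8·s per unit contributed, so full contribution is dominant for anyone with s > 1/4.8 = 0.2083 and zero contribution is dominant for anyone below.
C and F clear that bar, contributing 41 each; the remaining 6 contribute 0. Total contributed: 82.
The bonus pool pays out 4.8 × 82 = 393.60 in total (split across the unequal shares, but the aggregate is all that matters for the group sum).
The 6 free-riders keep 41 each, adding 246. Group total = 246 + 393.60 = 639.60.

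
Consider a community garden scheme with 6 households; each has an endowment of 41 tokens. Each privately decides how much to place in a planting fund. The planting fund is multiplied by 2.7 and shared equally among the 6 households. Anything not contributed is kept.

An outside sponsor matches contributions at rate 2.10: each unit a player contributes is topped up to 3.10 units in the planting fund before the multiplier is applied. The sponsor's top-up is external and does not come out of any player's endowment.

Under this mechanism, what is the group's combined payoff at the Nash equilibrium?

2059.02 tokens

The effective private return per unit is now 2.7 × 3.10 / 6 = 1.3950 > 1, so every player's dominant strategy flips to full contribution.
So the Nash equilibrium is full contribution by all 6; the group earns 2.7 × 3.10 × 246 = 2059.02.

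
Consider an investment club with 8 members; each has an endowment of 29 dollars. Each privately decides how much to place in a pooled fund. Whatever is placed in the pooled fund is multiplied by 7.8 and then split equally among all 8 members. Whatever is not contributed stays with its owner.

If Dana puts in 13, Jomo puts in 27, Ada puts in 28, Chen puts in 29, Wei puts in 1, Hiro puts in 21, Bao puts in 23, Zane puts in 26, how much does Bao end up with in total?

169.80 dollars

Total contributed: 13 + 27 + 28 + 29 + 1 + 21 + 23 + 26 = 168.
Each receives 7.8 × 168 / 8 = 163.80 from the pooled fund.
Bao keeps 29 − 23 = 6, so Bao's payoff is 6 + 163.80 = 169.80.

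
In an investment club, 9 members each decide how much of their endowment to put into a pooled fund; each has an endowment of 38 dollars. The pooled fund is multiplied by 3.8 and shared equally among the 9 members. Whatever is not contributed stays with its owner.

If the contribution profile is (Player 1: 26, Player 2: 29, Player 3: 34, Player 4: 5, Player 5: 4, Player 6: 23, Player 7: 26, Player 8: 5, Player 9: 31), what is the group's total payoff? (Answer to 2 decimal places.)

Total contributed: 26 + 29 + 34 + 5 + 4 + 23 + 26 + 5 + 31 = 183; total kept: 9 × 38 − 183 = 159.
The pooled fund pays out 3.8 × 183 = 695.40 in aggregate.
Group total = 159 + 695.40 = 854.40.

854.40 dollars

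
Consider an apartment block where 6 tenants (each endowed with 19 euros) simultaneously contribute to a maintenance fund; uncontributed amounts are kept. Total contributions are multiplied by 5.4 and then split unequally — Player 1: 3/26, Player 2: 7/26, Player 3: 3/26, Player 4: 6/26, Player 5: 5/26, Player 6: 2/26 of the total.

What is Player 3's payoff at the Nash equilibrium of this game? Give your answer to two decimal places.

Each unit j contributes comes back to j as 5.4 × (j's share), so j prefers to contribute only if that share exceeds 1/5.4 = 0.1852; otherwise keeping the unit dominates.
Player 2, Player 4 and Player 5 clear that bar, contributing 19 each; the remaining 3 contribute 0. Total contributed: 57.
Player 3 keeps 19 and receives 5.4 × 57 × 3/26 = 35.52 from the maintenance fund, for a payoff of 54.52.

54.52 euros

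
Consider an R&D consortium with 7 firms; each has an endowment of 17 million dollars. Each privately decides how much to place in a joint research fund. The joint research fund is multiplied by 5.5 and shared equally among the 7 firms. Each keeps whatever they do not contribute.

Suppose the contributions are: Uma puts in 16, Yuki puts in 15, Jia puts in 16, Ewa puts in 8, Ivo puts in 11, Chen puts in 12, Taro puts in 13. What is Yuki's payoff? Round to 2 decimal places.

Total contributed: 16 + 15 + 16 + 8 + 11 + 12 + 13 = 91.
Each receives 5.5 × 91 / 7 = 71.50 from the joint research fund.
Yuki keeps 17 − 15 = 2, so Yuki's payoff is 2 + 71.50 = 73.50.

73.50 million dollars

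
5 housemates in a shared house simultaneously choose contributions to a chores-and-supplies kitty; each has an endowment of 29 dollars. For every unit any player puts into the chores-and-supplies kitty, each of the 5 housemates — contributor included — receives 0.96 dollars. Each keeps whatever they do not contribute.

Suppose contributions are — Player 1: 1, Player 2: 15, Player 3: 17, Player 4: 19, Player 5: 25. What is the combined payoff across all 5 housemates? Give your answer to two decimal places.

Total contributed: 1 + 15 + 17 + 19 + 25 = 77; total kept: 5 × 29 − 77 = 68.
The chores-and-supplies kitty pays out 0.96 × 5 × 77 = 369.60 in aggregate.
Group total = 68 + 369.60 = 437.60.

437.60 dollars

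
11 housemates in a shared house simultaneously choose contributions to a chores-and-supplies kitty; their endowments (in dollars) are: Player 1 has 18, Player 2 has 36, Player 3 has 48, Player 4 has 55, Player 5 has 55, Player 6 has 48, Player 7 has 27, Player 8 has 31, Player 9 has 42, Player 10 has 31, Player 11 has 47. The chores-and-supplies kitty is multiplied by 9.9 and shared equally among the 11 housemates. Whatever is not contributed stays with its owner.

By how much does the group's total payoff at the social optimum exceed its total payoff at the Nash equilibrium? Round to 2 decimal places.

The private return per contributed unit is 9.9/11 = 0.9000 < 1 for every player regardless of endowment, so the Nash equilibrium is zero contribution and the group total is Σ E_j = 18 + 36 + 48 + 55 + 55 + 48 + 27 + 31 + 42 + 31 + 47 = 438.
Each contributed unit returns 9.900 to the group, so the social optimum is full contribution by everyone: group total = 9.900 × 438 = 4336.20.
Efficiency loss = (9.900 − 1) × 438 = 3898.20.

3898.20 dollars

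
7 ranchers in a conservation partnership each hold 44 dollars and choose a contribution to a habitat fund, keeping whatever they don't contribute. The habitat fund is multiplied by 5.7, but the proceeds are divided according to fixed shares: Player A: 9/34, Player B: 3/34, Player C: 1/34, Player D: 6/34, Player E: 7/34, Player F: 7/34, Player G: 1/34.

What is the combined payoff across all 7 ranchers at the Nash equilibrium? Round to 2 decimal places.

1135.20 dollars

Player j's private return per contributed unit is 5.7 × (j's share). Contributing is weakly dominant for j when that share is at least 1/5.7 = 0.1754, and contributing 0 is dominant otherwise.
Player A, Player D, Player E and Player F are above the threshold, contributing 44 each; the remaining 3 contribute 0. Total contributed: 176.
The habitat fund pays out 5.7 × 176 = 1003.20 in total (split across the unequal shares, but the aggregate is all that matters for the group sum).
The 3 free-riders keep 44 each, adding 132. Group total = 132 + 1003.20 = 1135.20.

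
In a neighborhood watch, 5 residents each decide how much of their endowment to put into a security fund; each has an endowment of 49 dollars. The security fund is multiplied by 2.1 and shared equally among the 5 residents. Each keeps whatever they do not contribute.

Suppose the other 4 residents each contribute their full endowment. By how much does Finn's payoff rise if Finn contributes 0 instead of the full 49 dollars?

28.42 dollars

Switching from a contribution of 49 to 0 lets Finn keep an extra 49 dollars, but lowers the security fund by 49, which costs Finn their own share of that drop: 2.1/5 × 49 = 20.58.
Net gain = 49 − 20.58 = 28.42. The private return per contributed unit (0.4200) is below 1, so free-riding is indeed the best response regardless of what the others do.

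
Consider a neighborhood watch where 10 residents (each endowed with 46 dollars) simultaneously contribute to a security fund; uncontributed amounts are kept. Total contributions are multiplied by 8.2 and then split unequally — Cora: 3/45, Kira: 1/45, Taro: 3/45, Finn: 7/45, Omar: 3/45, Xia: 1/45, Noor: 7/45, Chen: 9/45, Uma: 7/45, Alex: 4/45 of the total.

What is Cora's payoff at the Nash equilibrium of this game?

146.59 dollars

Each unit j contributes comes back to j as 8.2 × (j's share), so j prefers to contribute only if that share exceeds 1/8.2 = 0.1220; otherwise keeping the unit dominates.
Finn, Noor, Chen and Uma are above the threshold, contributing 46 each; the remaining 6 contribute 0. Total contributed: 184.
Cora keeps 46 and receives 8.2 × 184 × 3/45 = 100.59 from the security fund, for a payoff of 146.59.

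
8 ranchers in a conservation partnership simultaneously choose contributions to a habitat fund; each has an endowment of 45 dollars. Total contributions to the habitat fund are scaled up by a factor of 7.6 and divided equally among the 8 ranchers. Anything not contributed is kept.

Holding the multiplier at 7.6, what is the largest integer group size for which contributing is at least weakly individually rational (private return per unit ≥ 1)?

Private return per unit is 7.6/(group size), which is ≥ 1 whenever the group size is ≤ 7.6.
The largest such integer is 7.

7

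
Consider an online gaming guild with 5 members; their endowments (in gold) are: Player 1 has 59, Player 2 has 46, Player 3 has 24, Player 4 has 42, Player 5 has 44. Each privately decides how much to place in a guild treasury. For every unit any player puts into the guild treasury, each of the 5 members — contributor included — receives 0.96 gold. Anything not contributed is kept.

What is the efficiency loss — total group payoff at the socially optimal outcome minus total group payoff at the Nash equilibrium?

817.00 gold

The private return per contributed unit is 0.96 < 1 for everyone, so the Nash equilibrium is zero contribution and the group total is Σ E_j = 59 + 46 + 24 + 42 + 44 = 215.
Each contributed unit returns 4.800 to the group, so the social optimum is full contribution by everyone: group total = 4.800 × 215 = 1032.00.
Efficiency loss = (4.800 − 1) × 215 = 817.00.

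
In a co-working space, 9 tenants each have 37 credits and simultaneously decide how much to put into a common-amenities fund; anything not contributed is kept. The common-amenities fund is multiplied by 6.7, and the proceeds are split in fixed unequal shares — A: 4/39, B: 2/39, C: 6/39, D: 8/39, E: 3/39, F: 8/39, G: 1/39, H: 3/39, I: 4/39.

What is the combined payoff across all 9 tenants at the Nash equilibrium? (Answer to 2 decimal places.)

965.70 credits

A player with share s gets back 6.7·s per unit contributed, so full contribution is dominant for anyone with s > 1/6.7 = 0.1493 and zero contribution is dominant for anyone below.
C, D and F clear that bar, contributing 37 each; the remaining 6 contribute 0. Total contributed: 111.
The common-amenities fund pays out 6.7 × 111 = 743.70 in total (split across the unequal shares, but the aggregate is all that matters for the group sum).
The 6 free-riders keep 37 each, adding 222. Group total = 222 + 743.70 = 965.70.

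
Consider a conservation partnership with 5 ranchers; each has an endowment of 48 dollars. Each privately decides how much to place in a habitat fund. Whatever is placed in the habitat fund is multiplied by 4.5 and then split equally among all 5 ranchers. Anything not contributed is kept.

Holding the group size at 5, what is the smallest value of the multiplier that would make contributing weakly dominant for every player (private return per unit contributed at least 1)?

5

A contributed unit returns (multiplier)/5 to its contributor.
This reaches 1 exactly when the multiplier is 5.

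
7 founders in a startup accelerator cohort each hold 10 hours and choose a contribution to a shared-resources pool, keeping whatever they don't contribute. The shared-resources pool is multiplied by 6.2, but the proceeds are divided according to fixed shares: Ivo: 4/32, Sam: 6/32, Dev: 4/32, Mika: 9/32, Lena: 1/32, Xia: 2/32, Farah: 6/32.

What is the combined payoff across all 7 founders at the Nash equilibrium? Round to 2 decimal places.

226.00 hours

Each unit j contributes comes back to j as 6.2 × (j's share), so j prefers to contribute only if that share exceeds 1/6.2 = 0.1613; otherwise keeping the unit dominates.
Sam, Mika and Farah clear that bar, contributing 10 each; the remaining 4 contribute 0. Total contributed: 30.
The shared-resources pool pays out 6.2 × 30 = 186.00 in total (split across the unequal shares, but the aggregate is all that matters for the group sum).
The 4 free-riders keep 10 each, adding 40. Group total = 40 + 186.00 = 226.00.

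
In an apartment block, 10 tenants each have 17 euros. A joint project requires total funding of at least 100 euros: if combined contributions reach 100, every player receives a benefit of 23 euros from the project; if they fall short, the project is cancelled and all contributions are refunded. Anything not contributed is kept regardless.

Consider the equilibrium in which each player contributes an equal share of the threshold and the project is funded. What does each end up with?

Equal share of the threshold: 100/10 = 10.
At this profile no one gains by cutting their contribution: any cut drops the total below 100, the project is cancelled, contributions are refunded, and the deviator ends with 17, which is less than 17 − 10 + 23 = 30. Contributing more than 10 just wastes the excess. So contributing exactly 10 is a best response.
Each player's payoff: 17 − 10 + 23 = 30.

30 euros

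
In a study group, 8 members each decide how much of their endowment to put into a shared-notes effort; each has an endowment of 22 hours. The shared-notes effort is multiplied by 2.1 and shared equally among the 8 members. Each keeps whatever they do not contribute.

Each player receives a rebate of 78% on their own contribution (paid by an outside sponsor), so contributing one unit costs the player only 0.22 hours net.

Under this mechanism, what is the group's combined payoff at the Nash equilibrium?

The effective private return per unit is now (2.1/8) / 0.22 = 1.1932 > 1, so every player's dominant strategy flips to full contribution.
So the Nash equilibrium is full contribution by all 8; the group earns 8 × (22 × 0.78 + 2.1 × 22) = 506.88.

506.88 hours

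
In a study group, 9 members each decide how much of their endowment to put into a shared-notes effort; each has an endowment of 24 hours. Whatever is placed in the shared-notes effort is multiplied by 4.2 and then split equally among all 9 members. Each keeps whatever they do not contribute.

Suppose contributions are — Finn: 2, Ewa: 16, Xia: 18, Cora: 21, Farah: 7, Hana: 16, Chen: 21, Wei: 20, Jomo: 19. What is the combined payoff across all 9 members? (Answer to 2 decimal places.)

664.00 hours

Total contributed: 2 + 16 + 18 + 21 + 7 + 16 + 21 + 20 + 19 = 140; total kept: 9 × 24 − 140 = 76.
The shared-notes effort pays out 4.2 × 140 = 588.00 in aggregate.
Group total = 76 + 588.00 = 664.00.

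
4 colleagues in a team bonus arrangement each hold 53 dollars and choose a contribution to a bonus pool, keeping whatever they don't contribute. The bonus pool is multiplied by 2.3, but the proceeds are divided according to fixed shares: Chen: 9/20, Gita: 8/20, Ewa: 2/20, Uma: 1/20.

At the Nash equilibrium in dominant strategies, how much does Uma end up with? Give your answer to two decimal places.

For player j, contributing a unit is worthwhile iff 2.3 × (j's share) ≥ 1, i.e. iff j's share is at least 0.4348.
Only Chen (9/20) clears that bar, contributing 53; the remaining 3 contribute 0. Total contributed: 53.
Uma keeps 53 and receives 2.3 × 53 × 1/20 = 6.10 from the bonus pool, for a payoff of 59.10.

59.10 dollars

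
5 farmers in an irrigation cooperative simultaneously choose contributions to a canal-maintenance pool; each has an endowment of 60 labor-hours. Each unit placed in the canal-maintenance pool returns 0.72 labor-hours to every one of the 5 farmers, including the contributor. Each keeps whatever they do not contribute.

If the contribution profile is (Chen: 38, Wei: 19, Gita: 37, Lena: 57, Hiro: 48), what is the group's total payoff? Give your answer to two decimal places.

Total contributed: 38 + 19 + 37 + 57 + 48 = 199; total kept: 5 × 60 − 199 = 101.
The canal-maintenance pool pays out 0.72 × 5 × 199 = 716.40 in aggregate.
Group total = 101 + 716.40 = 817.40.

817.40 labor-hours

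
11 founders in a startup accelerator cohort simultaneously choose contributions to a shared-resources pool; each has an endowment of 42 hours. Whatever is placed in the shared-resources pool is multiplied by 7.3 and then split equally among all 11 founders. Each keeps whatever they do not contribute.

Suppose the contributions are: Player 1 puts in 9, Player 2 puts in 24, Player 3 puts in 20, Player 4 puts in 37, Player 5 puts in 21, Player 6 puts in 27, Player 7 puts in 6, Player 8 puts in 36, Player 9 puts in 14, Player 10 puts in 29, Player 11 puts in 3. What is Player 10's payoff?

162.98 hours

Total contributed: 9 + 24 + 20 + 37 + 21 + 27 + 6 + 36 + 14 + 29 + 3 = 226.
Each receives 7.3 × 226 / 11 = 149.98 from the shared-resources pool.
Player 10 keeps 42 − 29 = 13, so Player 10's payoff is 13 + 149.98 = 162.98.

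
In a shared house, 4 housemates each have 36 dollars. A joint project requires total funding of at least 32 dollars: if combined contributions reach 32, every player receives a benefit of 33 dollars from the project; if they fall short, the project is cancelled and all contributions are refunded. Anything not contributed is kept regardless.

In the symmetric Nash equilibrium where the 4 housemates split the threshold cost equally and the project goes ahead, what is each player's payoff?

61 dollars

Equal share of the threshold: 32/4 = 8.
At this profile no one gains by cutting their contribution: any cut drops the total below 32, the project is cancelled, contributions are refunded, and the deviator ends with 36, which is less than 36 − 8 + 33 = 61. Contributing more than 8 just wastes the excess. So contributing exactly 8 is a best response.
Each player's payoff: 36 − 8 + 33 = 61.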